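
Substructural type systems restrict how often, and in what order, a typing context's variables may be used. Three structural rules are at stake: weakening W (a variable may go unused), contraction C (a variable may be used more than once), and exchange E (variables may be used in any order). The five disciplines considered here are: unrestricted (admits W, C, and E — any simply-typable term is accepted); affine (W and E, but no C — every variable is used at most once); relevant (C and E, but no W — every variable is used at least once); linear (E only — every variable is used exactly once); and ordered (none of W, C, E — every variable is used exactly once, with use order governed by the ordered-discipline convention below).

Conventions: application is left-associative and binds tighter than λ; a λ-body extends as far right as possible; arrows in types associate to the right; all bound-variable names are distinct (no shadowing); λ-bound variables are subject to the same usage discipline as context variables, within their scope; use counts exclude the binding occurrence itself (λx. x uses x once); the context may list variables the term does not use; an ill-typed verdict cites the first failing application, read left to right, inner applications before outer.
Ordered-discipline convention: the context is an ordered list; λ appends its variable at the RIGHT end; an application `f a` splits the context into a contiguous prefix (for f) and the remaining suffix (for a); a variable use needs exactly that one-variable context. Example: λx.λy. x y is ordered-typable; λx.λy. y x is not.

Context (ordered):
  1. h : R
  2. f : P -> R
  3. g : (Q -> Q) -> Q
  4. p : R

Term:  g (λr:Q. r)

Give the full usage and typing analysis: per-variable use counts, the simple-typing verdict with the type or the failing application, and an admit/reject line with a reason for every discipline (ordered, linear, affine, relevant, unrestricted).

variable uses: h=0, f=0, g=1, p=0, r (λ-bound)=1
left-to-right use order: g, r
typing: well-typed — term : Q
ordered: ✗, unused: h, f, p — weakening required
linear: ✗, unused: h, f, p — weakening required
affine: ✓, at most one use each (h, f, g, p, r)
relevant: ✗, unused: h, f, p — weakening required
unrestricted: ✓, simply typable at Q; W, C, E all held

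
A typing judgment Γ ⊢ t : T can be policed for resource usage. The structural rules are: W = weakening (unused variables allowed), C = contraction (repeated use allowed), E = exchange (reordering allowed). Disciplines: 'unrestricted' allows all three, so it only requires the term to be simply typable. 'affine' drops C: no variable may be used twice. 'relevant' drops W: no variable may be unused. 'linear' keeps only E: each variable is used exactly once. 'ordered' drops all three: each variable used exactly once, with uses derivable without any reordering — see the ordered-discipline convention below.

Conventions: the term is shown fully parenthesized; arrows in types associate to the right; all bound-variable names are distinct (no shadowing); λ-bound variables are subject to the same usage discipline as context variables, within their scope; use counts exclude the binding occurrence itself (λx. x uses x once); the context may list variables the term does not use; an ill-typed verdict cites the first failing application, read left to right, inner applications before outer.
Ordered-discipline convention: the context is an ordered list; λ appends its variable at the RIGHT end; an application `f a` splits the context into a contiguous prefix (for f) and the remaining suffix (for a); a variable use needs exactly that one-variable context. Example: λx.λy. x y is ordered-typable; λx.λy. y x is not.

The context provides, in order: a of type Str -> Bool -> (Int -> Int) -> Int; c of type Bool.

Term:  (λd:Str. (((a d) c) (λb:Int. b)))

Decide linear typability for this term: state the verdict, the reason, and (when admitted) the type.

yes — single use per variable (a, c, d, b); term : Str -> Int
usage: a: 1×; c: 1×; d [bound]: 1×; b [bound]: 1×
use order (left to right): a, d, c, b
typing: the term checks, with type Str -> Int
all disciplines: ordered ✗, linear ✓, affine ✓, relevant ✓, unrestricted ✓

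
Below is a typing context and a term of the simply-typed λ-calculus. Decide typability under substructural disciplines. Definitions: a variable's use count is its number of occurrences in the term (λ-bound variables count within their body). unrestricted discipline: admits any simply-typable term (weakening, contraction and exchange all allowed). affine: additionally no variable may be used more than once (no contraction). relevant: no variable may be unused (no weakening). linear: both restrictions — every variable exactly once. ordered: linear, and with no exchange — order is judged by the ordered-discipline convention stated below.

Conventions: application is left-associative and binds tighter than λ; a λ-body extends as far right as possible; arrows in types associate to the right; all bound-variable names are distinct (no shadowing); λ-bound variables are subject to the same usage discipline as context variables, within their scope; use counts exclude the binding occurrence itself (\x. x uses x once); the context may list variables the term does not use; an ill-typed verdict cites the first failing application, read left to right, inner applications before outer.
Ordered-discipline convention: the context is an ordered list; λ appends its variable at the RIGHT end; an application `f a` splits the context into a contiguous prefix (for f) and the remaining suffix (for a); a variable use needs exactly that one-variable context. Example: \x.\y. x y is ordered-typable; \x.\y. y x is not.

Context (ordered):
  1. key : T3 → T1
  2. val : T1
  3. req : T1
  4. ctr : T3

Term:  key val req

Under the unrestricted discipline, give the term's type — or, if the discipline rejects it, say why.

not well-typed under unrestricted — the type mismatch rejects it
usage: key=1; val=1; req=1; ctr=0
uses in reading order: key, val, req
typing: ill-typed: an application expects T3 but receives T1
all disciplines: ordered ✗ · linear ✗ · affine ✗ · relevant ✗ · unrestricted ✗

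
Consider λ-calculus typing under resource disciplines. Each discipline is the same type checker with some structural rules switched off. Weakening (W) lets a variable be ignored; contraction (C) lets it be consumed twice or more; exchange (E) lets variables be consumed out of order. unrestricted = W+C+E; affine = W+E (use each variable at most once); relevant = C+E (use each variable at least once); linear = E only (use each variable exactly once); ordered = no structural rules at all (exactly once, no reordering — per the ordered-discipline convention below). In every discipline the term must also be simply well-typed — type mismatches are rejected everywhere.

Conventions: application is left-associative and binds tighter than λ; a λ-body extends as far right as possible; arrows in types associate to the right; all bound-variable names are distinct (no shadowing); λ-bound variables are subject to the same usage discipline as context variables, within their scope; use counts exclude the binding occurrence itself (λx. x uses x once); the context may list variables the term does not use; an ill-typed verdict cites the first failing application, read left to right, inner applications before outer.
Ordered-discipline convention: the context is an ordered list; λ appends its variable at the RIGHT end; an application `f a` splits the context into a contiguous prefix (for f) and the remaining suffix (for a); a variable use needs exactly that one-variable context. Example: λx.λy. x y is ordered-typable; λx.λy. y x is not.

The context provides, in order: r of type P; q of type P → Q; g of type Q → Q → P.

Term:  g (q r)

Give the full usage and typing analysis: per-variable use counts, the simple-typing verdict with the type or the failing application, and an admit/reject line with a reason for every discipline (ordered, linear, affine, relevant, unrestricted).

use counts: r=1; q=1; g=1
use order (left to right): g, q, r
typing: ✓ — Q → P
ordered: ✗, no contiguous prefix/suffix split fits g, q, r
linear: ✓, single use per variable (r, q, g)
affine: ✓, no duplicate uses among r, q, g
relevant: ✓, r, q, g: all used, weakening unneeded
unrestricted: ✓, type-checks (Q → P) and nothing is barred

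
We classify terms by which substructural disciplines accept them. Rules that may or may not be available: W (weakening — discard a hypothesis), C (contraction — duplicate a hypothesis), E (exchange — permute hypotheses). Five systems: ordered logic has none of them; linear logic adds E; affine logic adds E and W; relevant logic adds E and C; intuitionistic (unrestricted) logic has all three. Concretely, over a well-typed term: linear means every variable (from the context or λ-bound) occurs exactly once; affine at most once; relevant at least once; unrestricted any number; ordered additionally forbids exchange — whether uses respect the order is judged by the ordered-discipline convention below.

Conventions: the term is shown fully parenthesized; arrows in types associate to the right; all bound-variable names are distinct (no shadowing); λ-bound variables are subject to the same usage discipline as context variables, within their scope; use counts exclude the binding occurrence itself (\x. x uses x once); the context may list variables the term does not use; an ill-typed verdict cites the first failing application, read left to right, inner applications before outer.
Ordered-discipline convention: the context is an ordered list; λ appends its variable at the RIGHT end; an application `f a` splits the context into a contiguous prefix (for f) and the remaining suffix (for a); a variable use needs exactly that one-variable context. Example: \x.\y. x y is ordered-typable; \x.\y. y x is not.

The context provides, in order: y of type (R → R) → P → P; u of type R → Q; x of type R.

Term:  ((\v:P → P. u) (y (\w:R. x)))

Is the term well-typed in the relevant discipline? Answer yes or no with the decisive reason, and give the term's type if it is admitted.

no — unused: v, w — weakening required
counts: y=1, u=1, x=1, v (bound)=0, w (bound)=0
order of uses: u, y, x
typing: well-typed at R → Q
all disciplines: ordered ✗ | linear ✗ | affine ✓ | relevant ✗ | unrestricted ✓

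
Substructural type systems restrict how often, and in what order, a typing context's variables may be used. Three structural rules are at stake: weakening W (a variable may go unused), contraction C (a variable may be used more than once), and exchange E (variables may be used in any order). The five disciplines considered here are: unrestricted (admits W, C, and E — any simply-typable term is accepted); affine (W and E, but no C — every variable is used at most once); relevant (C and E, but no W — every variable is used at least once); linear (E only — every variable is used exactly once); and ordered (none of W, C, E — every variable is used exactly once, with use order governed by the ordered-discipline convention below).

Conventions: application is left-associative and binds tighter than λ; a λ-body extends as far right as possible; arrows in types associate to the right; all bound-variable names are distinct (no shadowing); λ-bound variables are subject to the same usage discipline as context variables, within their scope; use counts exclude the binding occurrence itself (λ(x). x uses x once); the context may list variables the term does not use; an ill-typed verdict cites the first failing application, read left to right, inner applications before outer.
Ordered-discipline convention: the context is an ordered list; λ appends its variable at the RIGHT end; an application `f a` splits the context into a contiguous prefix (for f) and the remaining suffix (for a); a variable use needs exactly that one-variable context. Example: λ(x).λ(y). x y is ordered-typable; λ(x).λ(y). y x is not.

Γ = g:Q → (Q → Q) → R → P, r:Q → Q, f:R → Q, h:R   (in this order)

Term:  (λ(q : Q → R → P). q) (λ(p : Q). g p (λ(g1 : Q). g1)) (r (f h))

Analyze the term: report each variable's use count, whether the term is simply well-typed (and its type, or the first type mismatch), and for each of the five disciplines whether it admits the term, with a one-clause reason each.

use counts: g: 1, r: 1, f: 1, h: 1, q [bound]: 1, p [bound]: 1, g1 [bound]: 1
order of uses: q, g, p, g1, r, f, h
typing: ✓ — R → P
ordered ✓ (one use each (g, r, f, h, q, p, g1); ordered split holds)
linear ✓ (single use per variable (g, r, f, h, q, p, g1))
affine ✓ (no duplicate uses among g, r, f, h, q, p, g1)
relevant ✓ (none of g, r, f, h, q, p, g1 goes unused)
unrestricted ✓ (simply typable at R → P; W, C, E all held)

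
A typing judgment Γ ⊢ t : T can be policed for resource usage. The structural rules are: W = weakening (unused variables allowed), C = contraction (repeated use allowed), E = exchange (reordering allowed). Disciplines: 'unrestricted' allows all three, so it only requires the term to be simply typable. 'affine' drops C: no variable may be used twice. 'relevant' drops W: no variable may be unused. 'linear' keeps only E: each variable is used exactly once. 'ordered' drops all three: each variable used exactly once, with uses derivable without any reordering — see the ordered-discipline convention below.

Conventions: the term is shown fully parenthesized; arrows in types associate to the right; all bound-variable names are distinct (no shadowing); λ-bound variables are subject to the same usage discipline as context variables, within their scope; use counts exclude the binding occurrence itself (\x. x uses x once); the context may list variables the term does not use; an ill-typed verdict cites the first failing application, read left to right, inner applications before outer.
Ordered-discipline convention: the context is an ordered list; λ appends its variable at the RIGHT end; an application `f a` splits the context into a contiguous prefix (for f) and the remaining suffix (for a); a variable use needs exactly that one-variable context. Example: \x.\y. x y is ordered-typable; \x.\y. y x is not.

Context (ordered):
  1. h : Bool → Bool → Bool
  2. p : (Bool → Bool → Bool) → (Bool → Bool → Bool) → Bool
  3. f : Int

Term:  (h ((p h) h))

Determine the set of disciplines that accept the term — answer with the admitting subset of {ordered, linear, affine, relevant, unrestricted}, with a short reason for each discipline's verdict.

accepted by: unrestricted
use counts: h: 3×; p: 1×; f: 0×
left-to-right use order: h, p, h, h
typing: well-typed — term : Bool → Bool
ordered: ✗, repeated use of h ×3; needs weakening: f unused
linear: ✗, repeated use of h ×3; needs weakening: f unused
affine: ✗, repeated use of h ×3
relevant: ✗, needs weakening: f unused
unrestricted: ✓, typability at Bool → Bool is all that's needed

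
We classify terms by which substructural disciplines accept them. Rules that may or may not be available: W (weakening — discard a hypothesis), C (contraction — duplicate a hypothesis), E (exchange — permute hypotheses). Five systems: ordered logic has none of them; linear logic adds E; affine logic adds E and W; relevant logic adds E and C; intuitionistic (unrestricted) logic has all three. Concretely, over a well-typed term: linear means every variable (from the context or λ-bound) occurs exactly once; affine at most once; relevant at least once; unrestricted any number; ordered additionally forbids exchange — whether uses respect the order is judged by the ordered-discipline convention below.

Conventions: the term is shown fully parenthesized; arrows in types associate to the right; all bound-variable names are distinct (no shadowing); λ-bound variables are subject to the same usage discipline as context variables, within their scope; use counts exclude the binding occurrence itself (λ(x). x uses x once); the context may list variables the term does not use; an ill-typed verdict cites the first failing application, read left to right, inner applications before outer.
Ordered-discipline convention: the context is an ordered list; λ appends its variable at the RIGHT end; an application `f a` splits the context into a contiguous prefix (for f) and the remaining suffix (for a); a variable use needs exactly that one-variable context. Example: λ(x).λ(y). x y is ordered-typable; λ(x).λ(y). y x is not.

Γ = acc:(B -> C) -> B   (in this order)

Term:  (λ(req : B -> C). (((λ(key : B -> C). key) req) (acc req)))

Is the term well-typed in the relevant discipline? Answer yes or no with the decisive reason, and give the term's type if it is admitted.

yes — none of acc, req, key goes unused; term : (B -> C) -> C
counts: acc ×1, req (λ-bound) ×2, key (λ-bound) ×1
uses in reading order: key, req, acc, req
typing: well-typed at (B -> C) -> C
summary: ordered ✗ · linear ✗ · affine ✗ · relevant ✓ · unrestricted ✓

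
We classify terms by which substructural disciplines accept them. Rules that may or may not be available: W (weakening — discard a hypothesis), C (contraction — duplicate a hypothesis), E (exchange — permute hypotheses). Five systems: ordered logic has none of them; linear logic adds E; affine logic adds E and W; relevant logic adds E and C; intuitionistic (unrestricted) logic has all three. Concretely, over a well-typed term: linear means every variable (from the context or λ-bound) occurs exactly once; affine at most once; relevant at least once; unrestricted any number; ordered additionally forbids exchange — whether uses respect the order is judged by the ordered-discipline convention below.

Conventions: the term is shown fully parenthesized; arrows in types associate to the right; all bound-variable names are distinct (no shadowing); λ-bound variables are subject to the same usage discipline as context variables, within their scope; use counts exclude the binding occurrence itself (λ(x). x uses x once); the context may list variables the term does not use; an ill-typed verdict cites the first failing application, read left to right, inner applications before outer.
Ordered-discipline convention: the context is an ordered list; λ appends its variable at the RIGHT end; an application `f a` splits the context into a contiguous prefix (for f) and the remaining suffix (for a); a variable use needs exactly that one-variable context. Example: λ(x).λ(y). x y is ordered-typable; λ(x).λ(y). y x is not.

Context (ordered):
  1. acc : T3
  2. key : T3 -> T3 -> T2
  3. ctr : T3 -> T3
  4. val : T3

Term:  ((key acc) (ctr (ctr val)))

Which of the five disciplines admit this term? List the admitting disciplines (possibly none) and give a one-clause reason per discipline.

admitting disciplines: relevant, unrestricted
variable uses: acc: 1, key: 1, ctr: 2, val: 1
uses in reading order: key, acc, ctr, ctr, val
typing: well-typed — term : T2
ordered ✗ (ctr ×2 used more than once (contraction))
linear ✗ (ctr ×2 used more than once (contraction))
affine ✗ (ctr ×2 used more than once (contraction))
relevant ✓ (at least one use each (acc, key, ctr, val))
unrestricted ✓ (simply typable at T2; W, C, E all held)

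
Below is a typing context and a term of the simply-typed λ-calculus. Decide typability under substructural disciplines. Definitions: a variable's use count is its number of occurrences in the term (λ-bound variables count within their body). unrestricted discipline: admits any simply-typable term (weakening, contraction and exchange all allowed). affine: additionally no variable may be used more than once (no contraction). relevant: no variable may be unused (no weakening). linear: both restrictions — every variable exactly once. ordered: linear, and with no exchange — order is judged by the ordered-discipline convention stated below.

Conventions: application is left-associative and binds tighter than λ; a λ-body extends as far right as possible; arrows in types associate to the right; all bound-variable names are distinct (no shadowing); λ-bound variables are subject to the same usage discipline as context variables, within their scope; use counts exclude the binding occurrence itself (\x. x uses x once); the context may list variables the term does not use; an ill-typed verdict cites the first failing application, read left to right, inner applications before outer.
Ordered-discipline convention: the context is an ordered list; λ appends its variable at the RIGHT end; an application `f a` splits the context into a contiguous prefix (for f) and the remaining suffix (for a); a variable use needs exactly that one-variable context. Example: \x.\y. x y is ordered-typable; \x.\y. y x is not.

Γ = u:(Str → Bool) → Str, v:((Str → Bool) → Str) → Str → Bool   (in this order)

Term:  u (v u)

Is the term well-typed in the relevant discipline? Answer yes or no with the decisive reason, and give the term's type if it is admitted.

yes — at least one use each (u, v); term : Str
variable uses: u: 2×, v: 1×
use order (left to right): u, v, u
typing: well-typed — term : Str
per-discipline verdicts: ordered ✗ | linear ✗ | affine ✗ | relevant ✓ | unrestricted ✓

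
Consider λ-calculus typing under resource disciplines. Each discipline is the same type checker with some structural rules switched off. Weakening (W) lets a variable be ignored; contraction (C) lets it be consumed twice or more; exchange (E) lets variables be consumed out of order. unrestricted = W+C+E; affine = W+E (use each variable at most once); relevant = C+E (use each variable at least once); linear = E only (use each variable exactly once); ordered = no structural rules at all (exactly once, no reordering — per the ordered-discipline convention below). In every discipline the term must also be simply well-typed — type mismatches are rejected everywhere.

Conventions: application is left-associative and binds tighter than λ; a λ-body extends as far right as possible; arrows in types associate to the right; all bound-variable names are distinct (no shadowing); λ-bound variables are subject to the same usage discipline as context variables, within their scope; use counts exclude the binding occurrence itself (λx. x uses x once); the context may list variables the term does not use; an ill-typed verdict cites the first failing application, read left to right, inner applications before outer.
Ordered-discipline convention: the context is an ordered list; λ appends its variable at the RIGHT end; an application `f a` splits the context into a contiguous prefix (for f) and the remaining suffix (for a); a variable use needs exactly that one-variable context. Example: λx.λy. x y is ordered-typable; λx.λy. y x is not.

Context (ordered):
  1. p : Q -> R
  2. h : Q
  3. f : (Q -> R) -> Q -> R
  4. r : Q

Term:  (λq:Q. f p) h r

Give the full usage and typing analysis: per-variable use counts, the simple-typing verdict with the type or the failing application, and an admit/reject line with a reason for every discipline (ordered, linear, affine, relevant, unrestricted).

use counts: p: 1×, h: 1×, f: 1×, r: 1×, q [bound]: 0×
left-to-right use order: f, p, h, r
typing: well-typed — term : R
ordered: ✗, q never used (weakening)
linear: ✗, q never used (weakening)
affine: ✓, at most one use each (p, h, f, r, q)
relevant: ✗, q never used (weakening)
unrestricted: ✓, simply typable at R; W, C, E all held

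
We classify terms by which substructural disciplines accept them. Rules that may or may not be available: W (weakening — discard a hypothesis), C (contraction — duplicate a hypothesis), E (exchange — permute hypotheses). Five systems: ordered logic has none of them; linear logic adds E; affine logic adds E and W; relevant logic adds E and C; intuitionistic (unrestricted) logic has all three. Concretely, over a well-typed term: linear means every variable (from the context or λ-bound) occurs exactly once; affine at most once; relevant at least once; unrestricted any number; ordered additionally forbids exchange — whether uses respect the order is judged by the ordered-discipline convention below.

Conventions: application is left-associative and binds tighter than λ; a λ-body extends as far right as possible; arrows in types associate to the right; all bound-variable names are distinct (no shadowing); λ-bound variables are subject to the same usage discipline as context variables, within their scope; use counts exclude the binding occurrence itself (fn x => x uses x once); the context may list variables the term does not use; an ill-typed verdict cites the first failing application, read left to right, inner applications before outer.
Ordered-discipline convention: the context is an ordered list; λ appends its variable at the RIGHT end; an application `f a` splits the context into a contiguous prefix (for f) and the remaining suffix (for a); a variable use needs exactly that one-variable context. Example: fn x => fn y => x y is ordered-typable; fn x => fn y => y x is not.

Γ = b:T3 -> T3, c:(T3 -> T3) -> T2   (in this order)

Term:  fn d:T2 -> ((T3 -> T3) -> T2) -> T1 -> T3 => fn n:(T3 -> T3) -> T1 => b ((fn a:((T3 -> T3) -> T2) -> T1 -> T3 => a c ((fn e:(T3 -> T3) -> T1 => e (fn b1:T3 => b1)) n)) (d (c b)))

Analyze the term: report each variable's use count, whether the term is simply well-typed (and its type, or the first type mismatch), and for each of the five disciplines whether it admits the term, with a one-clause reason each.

variable uses: b: 2×; c: 2×; d [bound]: 1×; n [bound]: 1×; a [bound]: 1×; e [bound]: 1×; b1 [bound]: 1×
use order (left to right): b, a, c, e, b1, n, d, c, b
typing: the term checks, with type (T2 -> ((T3 -> T3) -> T2) -> T1 -> T3) -> ((T3 -> T3) -> T1) -> T3
ordered: ✗, uses contraction: b ×2, c ×2
linear: ✗, uses contraction: b ×2, c ×2
affine: ✗, uses contraction: b ×2, c ×2
relevant: ✓, every one of b, c, d, n, a, e, b1 appears
unrestricted: ✓, typability at (T2 -> ((T3 -> T3) -> T2) -> T1 -> T3) -> ((T3 -> T3) -> T1) -> T3 is all that's needed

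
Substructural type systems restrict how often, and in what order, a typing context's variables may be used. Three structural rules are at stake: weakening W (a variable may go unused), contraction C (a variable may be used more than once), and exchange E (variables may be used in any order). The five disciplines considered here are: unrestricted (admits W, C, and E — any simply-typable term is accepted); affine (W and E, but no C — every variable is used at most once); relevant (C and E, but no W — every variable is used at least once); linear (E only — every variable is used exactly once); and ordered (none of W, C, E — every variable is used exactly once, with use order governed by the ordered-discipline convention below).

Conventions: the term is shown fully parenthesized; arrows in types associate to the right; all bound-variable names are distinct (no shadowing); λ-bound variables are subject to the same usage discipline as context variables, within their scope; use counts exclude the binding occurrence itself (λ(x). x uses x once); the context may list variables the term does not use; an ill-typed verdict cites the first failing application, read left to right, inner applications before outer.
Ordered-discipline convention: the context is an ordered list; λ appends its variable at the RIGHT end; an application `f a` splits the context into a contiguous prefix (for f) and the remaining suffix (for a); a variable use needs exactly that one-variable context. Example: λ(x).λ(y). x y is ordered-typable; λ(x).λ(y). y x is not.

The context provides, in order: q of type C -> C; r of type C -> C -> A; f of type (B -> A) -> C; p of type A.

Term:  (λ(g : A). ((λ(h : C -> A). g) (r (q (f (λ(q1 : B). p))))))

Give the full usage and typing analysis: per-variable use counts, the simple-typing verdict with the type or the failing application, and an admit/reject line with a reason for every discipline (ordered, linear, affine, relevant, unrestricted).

usage: q: 1×, r: 1×, f: 1×, p: 1×, g [bound]: 1×, h [bound]: 0×, q1 [bound]: 0×
left-to-right use order: g, r, q, f, p
typing: ✓ — A -> A
ordered ✗ (unused: h, q1 — weakening required)
linear ✗ (unused: h, q1 — weakening required)
affine ✓ (at most one use each (q, r, f, p, g, h, q1))
relevant ✗ (unused: h, q1 — weakening required)
unrestricted ✓ (typability at A -> A is all that's needed)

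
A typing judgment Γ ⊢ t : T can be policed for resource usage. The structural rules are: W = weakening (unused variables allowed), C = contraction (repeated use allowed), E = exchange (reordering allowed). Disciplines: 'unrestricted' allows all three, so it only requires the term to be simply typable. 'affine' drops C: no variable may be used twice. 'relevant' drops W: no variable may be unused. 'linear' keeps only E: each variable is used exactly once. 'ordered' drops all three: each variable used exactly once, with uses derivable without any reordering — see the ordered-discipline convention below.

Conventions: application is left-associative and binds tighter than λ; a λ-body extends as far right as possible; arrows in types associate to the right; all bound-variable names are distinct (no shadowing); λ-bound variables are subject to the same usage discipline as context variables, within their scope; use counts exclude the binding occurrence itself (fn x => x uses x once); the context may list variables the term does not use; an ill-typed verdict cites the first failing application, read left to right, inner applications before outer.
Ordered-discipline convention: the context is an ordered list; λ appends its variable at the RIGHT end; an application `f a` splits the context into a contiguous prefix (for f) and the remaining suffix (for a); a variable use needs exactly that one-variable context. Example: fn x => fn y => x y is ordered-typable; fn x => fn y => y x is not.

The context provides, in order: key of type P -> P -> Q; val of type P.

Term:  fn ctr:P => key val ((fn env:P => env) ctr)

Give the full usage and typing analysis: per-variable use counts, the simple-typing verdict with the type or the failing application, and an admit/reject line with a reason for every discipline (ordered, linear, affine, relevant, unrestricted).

usage: key ×1, val ×1, ctr [bound] ×1, env [bound] ×1
use order (left to right): key, val, env, ctr
typing: well-typed — term : P -> Q
ordered: ✓ — one use each (key, val, ctr, env); ordered split holds
linear: ✓ — key, val, ctr, env: one use apiece
affine: ✓ — no duplicate uses among key, val, ctr, env
relevant: ✓ — at least one use each (key, val, ctr, env)
unrestricted: ✓ — typability at P -> Q is all that's needed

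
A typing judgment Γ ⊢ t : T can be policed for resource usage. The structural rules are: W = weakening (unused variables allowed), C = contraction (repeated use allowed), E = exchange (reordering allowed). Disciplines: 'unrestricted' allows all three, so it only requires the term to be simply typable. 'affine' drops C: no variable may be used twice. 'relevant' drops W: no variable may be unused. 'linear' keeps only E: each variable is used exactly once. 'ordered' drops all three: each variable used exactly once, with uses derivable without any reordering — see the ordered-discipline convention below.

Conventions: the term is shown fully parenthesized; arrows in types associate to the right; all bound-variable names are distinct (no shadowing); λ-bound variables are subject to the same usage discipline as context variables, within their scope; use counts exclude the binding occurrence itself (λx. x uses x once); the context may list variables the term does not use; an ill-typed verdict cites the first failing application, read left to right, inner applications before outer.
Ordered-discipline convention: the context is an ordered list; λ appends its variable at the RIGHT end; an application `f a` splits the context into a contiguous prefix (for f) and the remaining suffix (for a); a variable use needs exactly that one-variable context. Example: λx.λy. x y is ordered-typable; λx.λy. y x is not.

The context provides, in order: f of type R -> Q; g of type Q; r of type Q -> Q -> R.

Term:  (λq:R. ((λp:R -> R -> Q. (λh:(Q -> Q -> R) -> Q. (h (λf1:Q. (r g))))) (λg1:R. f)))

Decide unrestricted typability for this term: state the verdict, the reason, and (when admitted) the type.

yes — well-typed at R -> ((Q -> Q -> R) -> Q) -> Q; no restrictions here; term : R -> ((Q -> Q -> R) -> Q) -> Q
usage: f ×1, g ×1, r ×1, q (bound) ×0, p (bound) ×0, h (bound) ×1, f1 (bound) ×0, g1 (bound) ×0
use order (left to right): h, r, g, f
typing: ✓ — R -> ((Q -> Q -> R) -> Q) -> Q
across the five disciplines: ordered ✗ | linear ✗ | affine ✓ | relevant ✗ | unrestricted ✓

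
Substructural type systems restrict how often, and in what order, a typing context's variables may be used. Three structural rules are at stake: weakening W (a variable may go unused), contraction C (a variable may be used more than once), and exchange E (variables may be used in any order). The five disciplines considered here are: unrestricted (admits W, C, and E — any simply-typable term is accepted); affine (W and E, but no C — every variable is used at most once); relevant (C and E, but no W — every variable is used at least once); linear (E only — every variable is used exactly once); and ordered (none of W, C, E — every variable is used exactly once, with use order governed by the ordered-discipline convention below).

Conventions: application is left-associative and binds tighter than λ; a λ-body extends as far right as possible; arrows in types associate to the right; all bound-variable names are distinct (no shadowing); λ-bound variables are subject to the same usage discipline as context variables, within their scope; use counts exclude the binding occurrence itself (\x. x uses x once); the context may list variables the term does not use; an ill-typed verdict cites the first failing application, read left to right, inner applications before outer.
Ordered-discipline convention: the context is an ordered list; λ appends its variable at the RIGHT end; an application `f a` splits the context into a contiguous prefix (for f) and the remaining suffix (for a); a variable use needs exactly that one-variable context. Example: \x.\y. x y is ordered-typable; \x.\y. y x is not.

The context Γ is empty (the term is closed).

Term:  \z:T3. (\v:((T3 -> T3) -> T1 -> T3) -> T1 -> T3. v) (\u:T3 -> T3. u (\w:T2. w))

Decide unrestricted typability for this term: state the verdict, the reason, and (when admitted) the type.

no — not simply typable
variable uses: z (bound) ×0, v (bound) ×1, u (bound) ×1, w (bound) ×1
left-to-right use order: v, u, w
typing: ill-typed: an argument T2 -> T2 mismatches the expected T3
across the five disciplines: ordered ✗ | linear ✗ | affine ✗ | relevant ✗ | unrestricted ✗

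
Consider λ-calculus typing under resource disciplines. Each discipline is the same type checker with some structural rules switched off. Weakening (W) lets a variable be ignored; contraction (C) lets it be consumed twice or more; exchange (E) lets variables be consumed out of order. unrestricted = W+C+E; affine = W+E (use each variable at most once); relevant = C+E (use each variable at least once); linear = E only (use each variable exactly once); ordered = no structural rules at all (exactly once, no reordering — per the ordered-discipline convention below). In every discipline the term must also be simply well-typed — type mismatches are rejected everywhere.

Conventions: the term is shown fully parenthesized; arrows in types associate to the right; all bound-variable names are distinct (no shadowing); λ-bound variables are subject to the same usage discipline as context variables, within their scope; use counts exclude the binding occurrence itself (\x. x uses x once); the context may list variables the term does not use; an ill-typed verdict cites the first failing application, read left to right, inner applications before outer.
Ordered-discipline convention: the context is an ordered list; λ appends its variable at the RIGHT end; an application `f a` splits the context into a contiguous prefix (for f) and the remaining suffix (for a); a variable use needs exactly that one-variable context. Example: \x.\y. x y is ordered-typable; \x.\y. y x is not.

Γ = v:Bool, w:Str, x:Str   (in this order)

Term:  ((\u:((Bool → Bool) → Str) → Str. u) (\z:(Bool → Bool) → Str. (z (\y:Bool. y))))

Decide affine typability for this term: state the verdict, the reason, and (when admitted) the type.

yes — v, w, x, u, z, y: no repeats, contraction unneeded; term : ((Bool → Bool) → Str) → Str
counts: v: 0, w: 0, x: 0, u (λ-bound): 1, z (λ-bound): 1, y (λ-bound): 1
uses in reading order: u, z, y
typing: ✓ — ((Bool → Bool) → Str) → Str
across the five disciplines: ordered ✗ | linear ✗ | affine ✓ | relevant ✗ | unrestricted ✓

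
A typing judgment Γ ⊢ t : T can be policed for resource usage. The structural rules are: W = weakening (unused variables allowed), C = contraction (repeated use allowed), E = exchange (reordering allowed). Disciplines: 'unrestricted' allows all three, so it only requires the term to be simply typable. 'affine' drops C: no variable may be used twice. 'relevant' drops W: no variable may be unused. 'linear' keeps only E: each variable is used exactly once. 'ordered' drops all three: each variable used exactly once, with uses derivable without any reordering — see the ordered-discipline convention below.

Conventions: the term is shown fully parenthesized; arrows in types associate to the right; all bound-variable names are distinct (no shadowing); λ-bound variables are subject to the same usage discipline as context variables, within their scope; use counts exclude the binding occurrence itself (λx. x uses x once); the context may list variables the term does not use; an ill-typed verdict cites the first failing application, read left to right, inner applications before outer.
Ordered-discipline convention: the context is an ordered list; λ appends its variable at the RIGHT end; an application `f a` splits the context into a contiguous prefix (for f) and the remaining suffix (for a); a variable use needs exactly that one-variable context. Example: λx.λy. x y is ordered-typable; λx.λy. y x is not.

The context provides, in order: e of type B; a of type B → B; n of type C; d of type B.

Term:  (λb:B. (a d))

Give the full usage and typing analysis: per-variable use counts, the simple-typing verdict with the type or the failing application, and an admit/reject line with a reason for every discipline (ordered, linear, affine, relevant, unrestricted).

counts: e: 0; a: 1; n: 0; d: 1; b (λ-bound): 0
order of uses: a, d
typing: well-typed — term : B → B
ordered: ✗ — e, n, b never used (weakening)
linear: ✗ — e, n, b never used (weakening)
affine: ✓ — none of e, a, n, d, b used more than once
relevant: ✗ — e, n, b never used (weakening)
unrestricted: ✓ — well-typed at B → B; no restrictions here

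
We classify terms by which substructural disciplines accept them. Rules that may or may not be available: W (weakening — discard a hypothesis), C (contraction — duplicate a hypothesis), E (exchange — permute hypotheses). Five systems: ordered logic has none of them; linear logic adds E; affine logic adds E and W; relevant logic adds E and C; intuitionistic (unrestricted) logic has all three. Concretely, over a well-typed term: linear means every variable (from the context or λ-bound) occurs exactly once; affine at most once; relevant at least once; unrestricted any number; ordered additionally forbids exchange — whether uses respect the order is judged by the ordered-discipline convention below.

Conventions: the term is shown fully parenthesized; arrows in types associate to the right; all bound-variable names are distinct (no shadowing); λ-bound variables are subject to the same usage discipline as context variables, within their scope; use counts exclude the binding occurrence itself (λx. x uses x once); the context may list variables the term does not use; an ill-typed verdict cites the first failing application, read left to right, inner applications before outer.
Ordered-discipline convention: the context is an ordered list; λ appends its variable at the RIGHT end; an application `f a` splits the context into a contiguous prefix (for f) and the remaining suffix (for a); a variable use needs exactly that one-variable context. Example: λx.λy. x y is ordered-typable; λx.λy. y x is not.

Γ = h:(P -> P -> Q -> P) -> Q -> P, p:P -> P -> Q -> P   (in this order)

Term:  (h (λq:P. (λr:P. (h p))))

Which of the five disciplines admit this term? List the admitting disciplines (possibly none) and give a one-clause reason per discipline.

admitted in: unrestricted
use counts: h: 2×; p: 1×; q (λ-bound): 0×; r (λ-bound): 0×
use order (left to right): h, h, p
typing: ✓ — Q -> P
ordered: ✗, h ×2 used more than once (contraction); unused: q, r — weakening required
linear: ✗, h ×2 used more than once (contraction); unused: q, r — weakening required
affine: ✗, h ×2 used more than once (contraction)
relevant: ✗, unused: q, r — weakening required
unrestricted: ✓, typability at Q -> P is all that's needed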